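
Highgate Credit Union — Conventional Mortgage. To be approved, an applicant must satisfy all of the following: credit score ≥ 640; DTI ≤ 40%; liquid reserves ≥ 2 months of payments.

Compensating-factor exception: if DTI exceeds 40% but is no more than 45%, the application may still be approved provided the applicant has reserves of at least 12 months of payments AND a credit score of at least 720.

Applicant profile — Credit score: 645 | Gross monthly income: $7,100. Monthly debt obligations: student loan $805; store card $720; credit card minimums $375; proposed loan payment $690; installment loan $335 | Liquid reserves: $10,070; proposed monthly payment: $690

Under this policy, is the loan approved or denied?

Credit score 645 ≥ 640 (meets base)
Total debts = (805 + 720 + 375 + 690 + 335) = 2,925. DTI = 2,925/7,100 = 41.2% > 40% — standard DTI limit exceeded.
Reserves: 10,070 ÷ 690 = 14.6 months (meets 2-month minimum)
41.2% falls in the override range (40%–45%), so the compensating-factor test applies.
Override check — reserves: 14.6 mo (ok); score: 645 (below 720).
Compensating-factor requirement not fully met.

Denied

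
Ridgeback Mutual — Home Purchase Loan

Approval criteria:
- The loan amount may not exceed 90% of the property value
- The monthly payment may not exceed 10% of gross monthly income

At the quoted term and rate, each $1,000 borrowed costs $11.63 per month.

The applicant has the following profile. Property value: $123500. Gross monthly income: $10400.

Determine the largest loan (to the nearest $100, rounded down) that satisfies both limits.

$89,400

Payment cap: 10% × $10,400 = $1,040/month.
At $11.63 per $1,000, that supports 1,040/11.63 × 1,000 ≈ $89,423 → $89,400.
LTV cap: 90% × $123,500 = $111,150 → $111,100.
Binding constraint: payment-to-income.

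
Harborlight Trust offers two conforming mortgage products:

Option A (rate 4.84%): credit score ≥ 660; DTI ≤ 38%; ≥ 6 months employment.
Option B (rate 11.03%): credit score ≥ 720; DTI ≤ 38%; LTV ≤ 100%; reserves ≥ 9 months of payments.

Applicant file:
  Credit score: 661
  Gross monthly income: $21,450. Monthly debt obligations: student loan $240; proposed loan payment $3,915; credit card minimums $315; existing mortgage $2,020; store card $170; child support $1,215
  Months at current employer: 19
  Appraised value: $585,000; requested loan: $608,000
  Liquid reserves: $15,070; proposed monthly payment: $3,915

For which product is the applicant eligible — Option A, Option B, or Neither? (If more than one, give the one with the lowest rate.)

Option A

Total debts = (240 + 3,915 + 315 + 2,020 + 170 + 1,215) = 7,875; DTI = 7,875/21,450 = 36.7%.
LTV = 608,000/585,000 = 103.9%.
Reserves = 15,070/3,915 = 3.8 months.
Option A: score 661 ≥ 660; DTI 36.7% ≤ 38%; employment 19 ≥ 6 mo → qualifies.
Option B: score 661 < 720; DTI 36.7% ≤ 38%; LTV 103.9% > 100%; reserves 3.8 < 9 mo → does not qualify.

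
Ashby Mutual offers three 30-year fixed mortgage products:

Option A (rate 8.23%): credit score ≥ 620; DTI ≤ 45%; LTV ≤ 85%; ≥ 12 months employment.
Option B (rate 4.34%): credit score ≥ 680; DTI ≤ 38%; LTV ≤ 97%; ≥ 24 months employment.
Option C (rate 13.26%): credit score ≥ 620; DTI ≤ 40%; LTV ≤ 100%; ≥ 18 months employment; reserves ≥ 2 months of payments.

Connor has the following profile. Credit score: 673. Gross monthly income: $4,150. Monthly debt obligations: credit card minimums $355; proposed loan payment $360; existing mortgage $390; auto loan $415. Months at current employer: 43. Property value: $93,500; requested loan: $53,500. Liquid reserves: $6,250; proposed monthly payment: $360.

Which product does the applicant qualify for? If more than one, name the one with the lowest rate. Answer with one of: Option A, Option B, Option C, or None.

Total debts = (355 + 360 + 390 + 415) = 1,520; DTI = 1,520/4,150 = 36.6%.
LTV = 53,500/93,500 = 57.2%.
Reserves = 6,250/360 = 17.4 months.
Option A: score 673 ≥ 620; DTI 36.6% ≤ 45%; LTV 57.2% ≤ 85%; employment 43 ≥ 12 mo → qualifies.
Option B: score 673 < 680; DTI 36.6% ≤ 38%; LTV 57.2% ≤ 97%; employment 43 ≥ 24 mo → does not qualify.
Option C: score 673 ≥ 620; DTI 36.6% ≤ 40%; LTV 57.2% ≤ 100%; employment 43 ≥ 18 mo; reserves 17.4 ≥ 2 mo → qualifies.
Qualifying: Option A, Option C. Lowest rate is 8.23% → Option A.

Option A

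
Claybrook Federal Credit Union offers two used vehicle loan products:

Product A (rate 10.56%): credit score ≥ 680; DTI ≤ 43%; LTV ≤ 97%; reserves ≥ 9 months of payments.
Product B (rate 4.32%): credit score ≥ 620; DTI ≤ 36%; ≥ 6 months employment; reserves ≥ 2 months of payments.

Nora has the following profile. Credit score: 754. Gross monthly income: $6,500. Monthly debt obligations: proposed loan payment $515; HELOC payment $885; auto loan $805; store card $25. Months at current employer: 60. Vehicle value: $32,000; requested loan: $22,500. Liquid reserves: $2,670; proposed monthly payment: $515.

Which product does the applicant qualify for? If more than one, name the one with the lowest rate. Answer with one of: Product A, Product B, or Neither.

Total debts = (515 + 885 + 805 + 25) = 2,230; DTI = 2,230/6,500 = 34.3%.
LTV = 22,500/32,000 = 70.3%.
Reserves = 2,670/515 = 5.2 months.
Product A: score 754 ≥ 680; DTI 34.3% ≤ 43%; LTV 70.3% ≤ 97%; reserves 5.2 < 9 mo → does not qualify.
Product B: score 754 ≥ 620; DTI 34.3% ≤ 36%; employment 60 ≥ 6 mo; reserves 5.2 ≥ 2 mo → qualifies.

Product B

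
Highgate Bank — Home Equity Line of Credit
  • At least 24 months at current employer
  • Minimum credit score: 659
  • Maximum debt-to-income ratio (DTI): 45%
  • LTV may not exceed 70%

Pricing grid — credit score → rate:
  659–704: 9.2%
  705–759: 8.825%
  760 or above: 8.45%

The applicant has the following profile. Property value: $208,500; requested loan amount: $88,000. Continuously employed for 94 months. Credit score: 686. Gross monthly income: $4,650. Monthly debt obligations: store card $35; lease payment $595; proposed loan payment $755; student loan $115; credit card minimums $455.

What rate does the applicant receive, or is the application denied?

Approved at 9.2%

Credit score 686 ≥ 659 (meets minimum)
Total monthly debts = (35 + 595 + 755 + 115 + 455) = 1,955. DTI = 1,955/4,650 = 42% ≤ 45%
Loan-to-value = 88,000/208,500 = 42.2% — pass (70% max)
Employment 94 ≥ 24 months
All requirements met. Score 686 falls in the 659–704 tier → 9.2%.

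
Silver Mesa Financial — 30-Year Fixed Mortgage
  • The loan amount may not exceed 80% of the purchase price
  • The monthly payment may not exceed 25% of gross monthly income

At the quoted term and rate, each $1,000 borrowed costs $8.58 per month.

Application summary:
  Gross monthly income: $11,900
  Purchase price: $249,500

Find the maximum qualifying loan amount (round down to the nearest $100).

$199,600

Payment cap: 25% × $11,900 = $2,975/month.
At $8.58 per $1,000, that supports 2,975/8.58 × 1,000 ≈ $346,736 → $346,700.
LTV cap: 80% × $249,500 = $199,600 → $199,600.
Binding constraint: loan-to-value.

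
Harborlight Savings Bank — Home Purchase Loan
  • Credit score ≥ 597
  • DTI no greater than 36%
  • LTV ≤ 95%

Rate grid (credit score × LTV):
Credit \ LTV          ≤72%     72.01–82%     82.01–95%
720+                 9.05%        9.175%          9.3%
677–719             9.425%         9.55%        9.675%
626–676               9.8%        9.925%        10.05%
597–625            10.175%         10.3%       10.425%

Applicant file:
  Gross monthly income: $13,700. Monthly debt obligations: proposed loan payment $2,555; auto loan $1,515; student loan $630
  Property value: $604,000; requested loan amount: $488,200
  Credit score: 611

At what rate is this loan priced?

10.3%

Credit score 611 ≥ 597; Total monthly debts = (2,555 + 1,515 + 630) = 4,700. Debt-to-income = 4,700/13,700 = 34.3% — meets 36% limit
LTV = 488,200/604,000 = 80.8% ≤ 95%
Score 611 is in the 597–625 band; LTV 80.8% is in the 72.01–82% band → 10.3%.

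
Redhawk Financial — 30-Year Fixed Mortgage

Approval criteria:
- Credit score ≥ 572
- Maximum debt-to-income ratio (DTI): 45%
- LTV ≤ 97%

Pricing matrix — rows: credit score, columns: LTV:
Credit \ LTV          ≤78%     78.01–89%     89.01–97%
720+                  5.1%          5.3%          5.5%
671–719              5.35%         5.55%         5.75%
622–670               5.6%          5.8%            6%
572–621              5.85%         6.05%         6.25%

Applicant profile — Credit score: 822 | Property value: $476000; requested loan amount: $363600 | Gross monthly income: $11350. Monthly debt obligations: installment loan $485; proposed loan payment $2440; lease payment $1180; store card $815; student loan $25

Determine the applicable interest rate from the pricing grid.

Credit score 822 ≥ 572; Total monthly debts = (485 + 2,440 + 1,180 + 815 + 25) = 4,945. Debt-to-income = 4,945/11,350 = 43.6% — meets 45% limit
Loan-to-value = 363,600/476,000 = 76.4% — pass (97% max)
Score 822 is in the 720+ band; LTV 76.4% is in the ≤78% band → 5.1%.

5.1%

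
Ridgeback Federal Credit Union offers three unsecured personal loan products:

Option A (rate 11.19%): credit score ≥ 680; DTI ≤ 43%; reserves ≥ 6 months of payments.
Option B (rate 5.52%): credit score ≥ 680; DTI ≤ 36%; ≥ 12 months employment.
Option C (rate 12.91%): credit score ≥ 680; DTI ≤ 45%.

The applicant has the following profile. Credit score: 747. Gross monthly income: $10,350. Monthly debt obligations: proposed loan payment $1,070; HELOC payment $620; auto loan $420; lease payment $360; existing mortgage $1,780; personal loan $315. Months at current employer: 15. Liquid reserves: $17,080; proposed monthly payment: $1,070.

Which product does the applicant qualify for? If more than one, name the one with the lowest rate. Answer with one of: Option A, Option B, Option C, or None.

Option C

Total debts = (1,070 + 620 + 420 + 360 + 1,780 + 315) = 4,565; DTI = 4,565/10,350 = 44.1%.
Reserves = 17,080/1,070 = 16.0 months.
Option A: score 747 ≥ 680; DTI 44.1% > 43%; reserves 16.0 ≥ 6 mo → does not qualify.
Option B: score 747 ≥ 680; DTI 44.1% > 36%; employment 15 ≥ 12 mo → does not qualify.
Option C: score 747 ≥ 680; DTI 44.1% ≤ 45% → qualifies.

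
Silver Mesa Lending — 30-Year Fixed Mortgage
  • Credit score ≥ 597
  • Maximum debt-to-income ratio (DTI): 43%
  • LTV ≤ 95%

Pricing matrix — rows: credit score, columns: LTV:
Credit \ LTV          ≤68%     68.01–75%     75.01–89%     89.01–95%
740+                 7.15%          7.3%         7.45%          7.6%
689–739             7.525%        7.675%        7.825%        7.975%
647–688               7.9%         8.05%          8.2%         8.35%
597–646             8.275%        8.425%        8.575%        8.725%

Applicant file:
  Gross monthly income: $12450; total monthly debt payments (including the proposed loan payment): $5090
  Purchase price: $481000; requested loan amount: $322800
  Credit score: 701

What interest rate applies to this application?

7.525%

Credit score 701 ≥ 597; DTI: 5,090 ÷ 12,450 = 40.9%, within the 43% cap
Loan-to-value = 322,800/481,000 = 67.1% — pass (95% max)
Score 701 is in the 689–739 band; LTV 67.1% is in the ≤68% band → 7.525%.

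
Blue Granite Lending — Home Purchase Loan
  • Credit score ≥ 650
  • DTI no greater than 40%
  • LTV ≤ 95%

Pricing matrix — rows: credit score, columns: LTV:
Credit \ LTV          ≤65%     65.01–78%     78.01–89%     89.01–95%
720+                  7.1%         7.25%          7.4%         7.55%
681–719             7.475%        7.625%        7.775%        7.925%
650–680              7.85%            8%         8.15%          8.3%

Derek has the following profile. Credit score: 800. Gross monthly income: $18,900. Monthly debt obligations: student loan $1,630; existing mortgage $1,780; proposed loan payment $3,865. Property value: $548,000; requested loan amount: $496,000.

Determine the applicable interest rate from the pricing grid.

7.55%

Credit score 800 ≥ 650; Total monthly debts = (1,630 + 1,780 + 3,865) = 7,275. Debt-to-income = 7,275/18,900 = 38.5% — meets 40% limit
LTV = 496,000/548,000 = 90.5% ≤ 95%
Score 800 is in the 720+ band; LTV 90.5% is in the 89.01–95% band → 7.55%.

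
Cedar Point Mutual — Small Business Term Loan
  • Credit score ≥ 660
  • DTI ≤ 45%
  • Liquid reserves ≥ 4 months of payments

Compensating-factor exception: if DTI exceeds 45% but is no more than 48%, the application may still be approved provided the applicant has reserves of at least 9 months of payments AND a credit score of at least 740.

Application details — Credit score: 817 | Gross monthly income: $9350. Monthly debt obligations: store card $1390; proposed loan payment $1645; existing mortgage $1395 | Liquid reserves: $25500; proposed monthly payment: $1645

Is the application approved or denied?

Approved

Credit score 817 ≥ 660 (meets base)
Total debts = (1,390 + 1,645 + 1,395) = 4,430. DTI = 4,430/9,350 = 47.4% > 45% — standard DTI limit exceeded.
Liquid reserves cover 25,500/1,645 = 15.5 months — ≥ 4 required
DTI 47.4% is within the 45%–48% exception band; checking compensating factors.
Override check — reserves: 15.5 mo (ok); score: 817 (ok).
Both override conditions satisfied; DTI exception granted.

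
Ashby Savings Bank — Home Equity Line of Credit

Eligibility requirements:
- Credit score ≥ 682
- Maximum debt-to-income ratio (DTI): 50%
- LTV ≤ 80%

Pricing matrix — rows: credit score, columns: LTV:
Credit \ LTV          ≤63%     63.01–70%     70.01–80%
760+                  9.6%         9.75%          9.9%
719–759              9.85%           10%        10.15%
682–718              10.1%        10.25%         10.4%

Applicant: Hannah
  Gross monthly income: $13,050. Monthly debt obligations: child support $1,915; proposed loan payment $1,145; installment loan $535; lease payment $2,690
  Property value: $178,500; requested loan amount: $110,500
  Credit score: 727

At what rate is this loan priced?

9.85%

Credit score 727 ≥ 682; Total monthly debts = (1,915 + 1,145 + 535 + 2,690) = 6,285. Debt-to-income = 6,285/13,050 = 48.2% — meets 50% limit
Loan-to-value = 110,500/178,500 = 61.9% — pass (80% max)
Score 727 is in the 719–759 band; LTV 61.9% is in the ≤63% band → 9.85%.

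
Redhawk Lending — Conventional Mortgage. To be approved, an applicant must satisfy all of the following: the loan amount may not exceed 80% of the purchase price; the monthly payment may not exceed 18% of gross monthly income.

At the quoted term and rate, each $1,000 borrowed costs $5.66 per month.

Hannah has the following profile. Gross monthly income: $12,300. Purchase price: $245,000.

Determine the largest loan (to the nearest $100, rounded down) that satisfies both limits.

$196,000

Payment cap: 18% × $12,300 = $2,214/month.
At $5.66 per $1,000, that supports 2,214/5.66 × 1,000 ≈ $391,166 → $391,100.
LTV cap: 80% × $245,000 = $196,000 → $196,000.
Binding constraint: loan-to-value.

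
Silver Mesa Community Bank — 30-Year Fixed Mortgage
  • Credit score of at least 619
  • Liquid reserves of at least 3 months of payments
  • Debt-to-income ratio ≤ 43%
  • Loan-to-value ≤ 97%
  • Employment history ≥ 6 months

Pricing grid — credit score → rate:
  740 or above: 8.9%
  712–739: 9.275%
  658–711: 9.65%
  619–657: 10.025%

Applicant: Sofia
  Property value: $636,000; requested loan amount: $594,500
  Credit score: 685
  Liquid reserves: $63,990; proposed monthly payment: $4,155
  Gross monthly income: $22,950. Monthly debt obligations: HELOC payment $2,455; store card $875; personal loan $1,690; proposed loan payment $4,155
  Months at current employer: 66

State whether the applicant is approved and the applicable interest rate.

Approved at 9.65%

Credit score 685 ≥ 619 (meets minimum)
Total monthly debts = (2,455 + 875 + 1,690 + 4,155) = 9,175. DTI: 9,175 ÷ 22,950 = 40%, within the 43% cap
Employment 66 ≥ 6 months
Reserves: 63,990 ÷ 4,155 = 15.4 months (meets 3-month minimum)
LTV: 594,500 ÷ 636,000 = 93.5%, within 97% cap
All requirements met. Score 685 falls in the 658–711 tier → 9.65%.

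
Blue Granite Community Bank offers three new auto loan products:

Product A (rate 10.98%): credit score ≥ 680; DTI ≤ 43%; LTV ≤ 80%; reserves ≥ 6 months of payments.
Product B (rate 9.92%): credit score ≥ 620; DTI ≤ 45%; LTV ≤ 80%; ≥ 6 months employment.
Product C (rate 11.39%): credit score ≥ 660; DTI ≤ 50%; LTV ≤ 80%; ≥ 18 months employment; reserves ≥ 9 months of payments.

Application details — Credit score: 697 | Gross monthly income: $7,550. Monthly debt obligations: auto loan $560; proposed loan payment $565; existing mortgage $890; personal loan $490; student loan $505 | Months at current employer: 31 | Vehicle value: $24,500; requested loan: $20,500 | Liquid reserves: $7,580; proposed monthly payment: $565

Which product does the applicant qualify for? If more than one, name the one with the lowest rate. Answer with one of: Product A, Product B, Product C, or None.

Total debts = (560 + 565 + 890 + 490 + 505) = 3,010; DTI = 3,010/7,550 = 39.9%.
LTV = 20,500/24,500 = 83.7%.
Reserves = 7,580/565 = 13.4 months.
Product A: score 697 ≥ 680; DTI 39.9% ≤ 43%; LTV 83.7% > 80%; reserves 13.4 ≥ 6 mo → does not qualify.
Product B: score 697 ≥ 620; DTI 39.9% ≤ 45%; LTV 83.7% > 80%; employment 31 ≥ 6 mo → does not qualify.
Product C: score 697 ≥ 660; DTI 39.9% ≤ 50%; LTV 83.7% > 80%; employment 31 ≥ 18 mo; reserves 13.4 ≥ 9 mo → does not qualify.

None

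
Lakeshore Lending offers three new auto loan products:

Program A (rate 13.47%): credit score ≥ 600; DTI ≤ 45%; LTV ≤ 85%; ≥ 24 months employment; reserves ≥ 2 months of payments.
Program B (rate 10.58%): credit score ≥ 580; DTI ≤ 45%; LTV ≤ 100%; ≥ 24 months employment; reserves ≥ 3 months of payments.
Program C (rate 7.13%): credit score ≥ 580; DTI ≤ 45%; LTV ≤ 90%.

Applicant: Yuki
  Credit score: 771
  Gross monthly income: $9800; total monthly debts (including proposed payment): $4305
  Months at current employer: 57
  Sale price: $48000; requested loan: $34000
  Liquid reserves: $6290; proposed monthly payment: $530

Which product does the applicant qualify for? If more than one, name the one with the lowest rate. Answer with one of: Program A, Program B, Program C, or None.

DTI = 4,305/9,800 = 43.9%.
LTV = 34,000/48,000 = 70.8%.
Reserves = 6,290/530 = 11.9 months.
Program A: score 771 ≥ 600; DTI 43.9% ≤ 45%; LTV 70.8% ≤ 85%; employment 57 ≥ 24 mo; reserves 11.9 ≥ 2 mo → qualifies.
Program B: score 771 ≥ 580; DTI 43.9% ≤ 45%; LTV 70.8% ≤ 100%; employment 57 ≥ 24 mo; reserves 11.9 ≥ 3 mo → qualifies.
Program C: score 771 ≥ 580; DTI 43.9% ≤ 45%; LTV 70.8% ≤ 90% → qualifies.
Qualifying: Program A, Program B, Program C. Lowest rate is 7.13% → Program C.

Program C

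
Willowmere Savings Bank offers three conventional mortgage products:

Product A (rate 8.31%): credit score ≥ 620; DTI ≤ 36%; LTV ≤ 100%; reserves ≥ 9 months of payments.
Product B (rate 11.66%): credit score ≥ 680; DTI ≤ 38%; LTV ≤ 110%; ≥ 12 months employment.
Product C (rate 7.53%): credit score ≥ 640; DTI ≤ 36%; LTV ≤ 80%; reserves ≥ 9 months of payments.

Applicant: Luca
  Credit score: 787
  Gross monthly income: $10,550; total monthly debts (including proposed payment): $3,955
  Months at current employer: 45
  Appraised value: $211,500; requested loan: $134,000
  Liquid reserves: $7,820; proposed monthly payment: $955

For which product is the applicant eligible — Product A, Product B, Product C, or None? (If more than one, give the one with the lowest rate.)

DTI = 3,955/10,550 = 37.5%.
LTV = 134,000/211,500 = 63.4%.
Reserves = 7,820/955 = 8.2 months.
Product A: score 787 ≥ 620; DTI 37.5% > 36%; LTV 63.4% ≤ 100%; reserves 8.2 < 9 mo → does not qualify.
Product B: score 787 ≥ 680; DTI 37.5% ≤ 38%; LTV 63.4% ≤ 110%; employment 45 ≥ 12 mo → qualifies.
Product C: score 787 ≥ 640; DTI 37.5% > 36%; LTV 63.4% ≤ 80%; reserves 8.2 < 9 mo → does not qualify.

Product B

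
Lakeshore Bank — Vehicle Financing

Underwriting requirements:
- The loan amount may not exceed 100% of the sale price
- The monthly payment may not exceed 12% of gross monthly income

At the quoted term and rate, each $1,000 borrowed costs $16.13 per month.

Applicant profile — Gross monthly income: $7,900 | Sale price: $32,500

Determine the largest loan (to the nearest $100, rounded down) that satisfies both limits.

Payment cap: 12% × $7,900 = $948/month.
At $16.13 per $1,000, that supports 948/16.13 × 1,000 ≈ $58,772 → $58,700.
LTV cap: 100% × $32,500 = $32,500 → $32,500.
Binding constraint: loan-to-value.

$32,500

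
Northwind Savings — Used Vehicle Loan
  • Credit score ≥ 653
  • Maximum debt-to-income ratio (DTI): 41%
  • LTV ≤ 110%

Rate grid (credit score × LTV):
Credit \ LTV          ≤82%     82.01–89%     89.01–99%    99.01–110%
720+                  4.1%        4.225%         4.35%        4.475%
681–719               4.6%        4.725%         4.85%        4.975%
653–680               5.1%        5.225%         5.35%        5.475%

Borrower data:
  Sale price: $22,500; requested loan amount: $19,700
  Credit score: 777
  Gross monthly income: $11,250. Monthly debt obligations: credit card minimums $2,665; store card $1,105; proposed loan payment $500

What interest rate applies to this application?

Credit score 777 ≥ 653; Total monthly debts = (2,665 + 1,105 + 500) = 4,270. DTI = 4,270/11,250 = 38% ≤ 41%
LTV = 19,700/22,500 = 87.6% ≤ 110%
Score 777 is in the 720+ band; LTV 87.6% is in the 82.01–89% band → 4.225%.

4.225%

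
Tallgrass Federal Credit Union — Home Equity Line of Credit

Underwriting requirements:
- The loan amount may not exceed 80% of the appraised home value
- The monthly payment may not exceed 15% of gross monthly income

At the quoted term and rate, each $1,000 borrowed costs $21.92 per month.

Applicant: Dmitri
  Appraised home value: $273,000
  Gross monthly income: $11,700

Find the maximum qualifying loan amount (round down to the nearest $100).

Payment cap: 15% × $11,700 = $1,755/month.
At $21.92 per $1,000, that supports 1,755/21.92 × 1,000 ≈ $80,063 → $80,000.
LTV cap: 80% × $273,000 = $218,400 → $218,400.
Binding constraint: payment-to-income.

$80,000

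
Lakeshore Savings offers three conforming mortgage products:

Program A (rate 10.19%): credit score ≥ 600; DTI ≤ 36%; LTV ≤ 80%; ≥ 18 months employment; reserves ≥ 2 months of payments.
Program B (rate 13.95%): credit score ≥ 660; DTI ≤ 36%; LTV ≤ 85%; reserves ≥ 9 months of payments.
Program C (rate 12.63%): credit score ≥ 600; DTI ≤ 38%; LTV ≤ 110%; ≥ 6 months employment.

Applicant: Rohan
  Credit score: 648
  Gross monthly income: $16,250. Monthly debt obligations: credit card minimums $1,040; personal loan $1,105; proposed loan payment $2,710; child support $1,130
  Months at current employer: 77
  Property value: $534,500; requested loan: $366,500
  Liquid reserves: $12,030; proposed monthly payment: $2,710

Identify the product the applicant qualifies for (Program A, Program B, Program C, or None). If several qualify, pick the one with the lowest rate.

Program C

Total debts = (1,040 + 1,105 + 2,710 + 1,130) = 5,985; DTI = 5,985/16,250 = 36.8%.
LTV = 366,500/534,500 = 68.6%.
Reserves = 12,030/2,710 = 4.4 months.
Program A: score 648 ≥ 600; DTI 36.8% > 36%; LTV 68.6% ≤ 80%; employment 77 ≥ 18 mo; reserves 4.4 ≥ 2 mo → does not qualify.
Program B: score 648 < 660; DTI 36.8% > 36%; LTV 68.6% ≤ 85%; reserves 4.4 < 9 mo → does not qualify.
Program C: score 648 ≥ 600; DTI 36.8% ≤ 38%; LTV 68.6% ≤ 110%; employment 77 ≥ 6 mo → qualifies.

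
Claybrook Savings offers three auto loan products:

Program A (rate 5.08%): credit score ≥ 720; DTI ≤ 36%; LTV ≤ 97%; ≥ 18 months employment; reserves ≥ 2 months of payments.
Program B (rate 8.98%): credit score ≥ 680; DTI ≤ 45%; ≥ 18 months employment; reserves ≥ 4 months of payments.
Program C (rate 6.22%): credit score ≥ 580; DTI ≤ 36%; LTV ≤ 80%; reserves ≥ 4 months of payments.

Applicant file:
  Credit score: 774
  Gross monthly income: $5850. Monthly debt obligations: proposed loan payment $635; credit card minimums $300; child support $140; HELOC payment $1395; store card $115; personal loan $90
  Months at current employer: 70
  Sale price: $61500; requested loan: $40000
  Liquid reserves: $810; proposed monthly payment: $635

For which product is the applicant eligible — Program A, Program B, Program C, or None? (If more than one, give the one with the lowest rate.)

None

Total debts = (635 + 300 + 140 + 1,395 + 115 + 90) = 2,675; DTI = 2,675/5,850 = 45.7%.
LTV = 40,000/61,500 = 65%.
Reserves = 810/635 = 1.3 months.
Program A: score 774 ≥ 720; DTI 45.7% > 36%; LTV 65% ≤ 97%; employment 70 ≥ 18 mo; reserves 1.3 < 2 mo → does not qualify.
Program B: score 774 ≥ 680; DTI 45.7% > 45%; employment 70 ≥ 18 mo; reserves 1.3 < 4 mo → does not qualify.
Program C: score 774 ≥ 580; DTI 45.7% > 36%; LTV 65% ≤ 80%; reserves 1.3 < 4 mo → does not qualify.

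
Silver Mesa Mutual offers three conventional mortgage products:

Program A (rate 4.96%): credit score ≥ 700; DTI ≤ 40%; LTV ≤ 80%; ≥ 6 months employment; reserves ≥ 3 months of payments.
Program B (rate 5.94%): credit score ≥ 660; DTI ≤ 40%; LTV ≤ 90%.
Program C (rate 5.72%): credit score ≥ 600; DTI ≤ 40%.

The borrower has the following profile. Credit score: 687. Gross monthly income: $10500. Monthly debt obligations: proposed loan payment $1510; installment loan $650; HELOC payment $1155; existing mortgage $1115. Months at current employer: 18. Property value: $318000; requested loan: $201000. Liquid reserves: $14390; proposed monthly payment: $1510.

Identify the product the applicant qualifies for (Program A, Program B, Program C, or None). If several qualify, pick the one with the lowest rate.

None

Total debts = (1,510 + 650 + 1,155 + 1,115) = 4,430; DTI = 4,430/10,500 = 42.2%.
LTV = 201,000/318,000 = 63.2%.
Reserves = 14,390/1,510 = 9.5 months.
Program A: score 687 < 700; DTI 42.2% > 40%; LTV 63.2% ≤ 80%; employment 18 ≥ 6 mo; reserves 9.5 ≥ 3 mo → does not qualify.
Program B: score 687 ≥ 660; DTI 42.2% > 40%; LTV 63.2% ≤ 90% → does not qualify.
Program C: score 687 ≥ 600; DTI 42.2% > 40% → does not qualify.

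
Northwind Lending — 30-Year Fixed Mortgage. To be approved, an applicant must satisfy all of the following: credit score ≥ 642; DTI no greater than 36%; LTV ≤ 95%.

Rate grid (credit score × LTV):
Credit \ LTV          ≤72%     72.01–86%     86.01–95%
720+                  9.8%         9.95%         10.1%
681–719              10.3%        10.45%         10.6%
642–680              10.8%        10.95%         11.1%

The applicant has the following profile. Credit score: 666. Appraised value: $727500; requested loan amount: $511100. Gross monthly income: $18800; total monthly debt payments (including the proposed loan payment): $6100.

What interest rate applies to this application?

Credit score 666 ≥ 642; Debt-to-income = 6,100/18,800 = 32.4% — meets 36% limit
LTV: 511,100 ÷ 727,500 = 70.3%, within 95% cap
Score 666 is in the 642–680 band; LTV 70.3% is in the ≤72% band → 10.8%.

10.8%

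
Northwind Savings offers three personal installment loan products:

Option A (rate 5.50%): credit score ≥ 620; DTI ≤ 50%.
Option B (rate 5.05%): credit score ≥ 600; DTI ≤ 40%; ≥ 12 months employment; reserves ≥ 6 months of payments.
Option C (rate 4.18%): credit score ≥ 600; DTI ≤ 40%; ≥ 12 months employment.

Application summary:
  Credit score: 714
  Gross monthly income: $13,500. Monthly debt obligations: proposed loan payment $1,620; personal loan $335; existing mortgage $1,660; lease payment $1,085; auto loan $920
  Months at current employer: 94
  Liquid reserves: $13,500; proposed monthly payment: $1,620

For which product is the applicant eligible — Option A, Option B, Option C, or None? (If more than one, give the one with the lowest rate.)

Total debts = (1,620 + 335 + 1,660 + 1,085 + 920) = 5,620; DTI = 5,620/13,500 = 41.6%.
Reserves = 13,500/1,620 = 8.3 months.
Option A: score 714 ≥ 620; DTI 41.6% ≤ 50% → qualifies.
Option B: score 714 ≥ 600; DTI 41.6% > 40%; employment 94 ≥ 12 mo; reserves 8.3 ≥ 6 mo → does not qualify.
Option C: score 714 ≥ 600; DTI 41.6% > 40%; employment 94 ≥ 12 mo → does not qualify.

Option A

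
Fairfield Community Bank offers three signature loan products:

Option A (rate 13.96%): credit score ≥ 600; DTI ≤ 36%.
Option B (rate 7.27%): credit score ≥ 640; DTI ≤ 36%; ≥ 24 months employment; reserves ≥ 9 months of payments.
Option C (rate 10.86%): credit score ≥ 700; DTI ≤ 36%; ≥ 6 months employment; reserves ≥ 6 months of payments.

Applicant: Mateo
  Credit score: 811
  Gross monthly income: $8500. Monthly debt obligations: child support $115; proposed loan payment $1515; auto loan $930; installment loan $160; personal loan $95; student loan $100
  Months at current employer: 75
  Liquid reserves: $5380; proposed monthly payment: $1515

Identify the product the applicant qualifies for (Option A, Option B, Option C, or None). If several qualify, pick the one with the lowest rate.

Option A

Total debts = (115 + 1,515 + 930 + 160 + 95 + 100) = 2,915; DTI = 2,915/8,500 = 34.3%.
Reserves = 5,380/1,515 = 3.6 months.
Option A: score 811 ≥ 600; DTI 34.3% ≤ 36% → qualifies.
Option B: score 811 ≥ 640; DTI 34.3% ≤ 36%; employment 75 ≥ 24 mo; reserves 3.6 < 9 mo → does not qualify.
Option C: score 811 ≥ 700; DTI 34.3% ≤ 36%; employment 75 ≥ 6 mo; reserves 3.6 < 6 mo → does not qualify.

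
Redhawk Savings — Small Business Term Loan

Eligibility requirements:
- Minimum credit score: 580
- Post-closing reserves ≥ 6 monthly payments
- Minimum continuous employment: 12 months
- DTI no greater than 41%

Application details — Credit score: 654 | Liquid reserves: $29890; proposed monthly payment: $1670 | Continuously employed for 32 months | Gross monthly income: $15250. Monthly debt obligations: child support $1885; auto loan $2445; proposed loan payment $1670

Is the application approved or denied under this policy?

Approved

Credit score 654 ≥ 580 (meets)
Liquid reserves cover 29,890/1,670 = 17.9 months — ≥ 6 required
Employment 32 ≥ 12 months
Total monthly debts = (1,885 + 2,445 + 1,670) = 6,000. DTI: 6,000 ÷ 15,250 = 39.3%, within the 41% cap
All criteria satisfied.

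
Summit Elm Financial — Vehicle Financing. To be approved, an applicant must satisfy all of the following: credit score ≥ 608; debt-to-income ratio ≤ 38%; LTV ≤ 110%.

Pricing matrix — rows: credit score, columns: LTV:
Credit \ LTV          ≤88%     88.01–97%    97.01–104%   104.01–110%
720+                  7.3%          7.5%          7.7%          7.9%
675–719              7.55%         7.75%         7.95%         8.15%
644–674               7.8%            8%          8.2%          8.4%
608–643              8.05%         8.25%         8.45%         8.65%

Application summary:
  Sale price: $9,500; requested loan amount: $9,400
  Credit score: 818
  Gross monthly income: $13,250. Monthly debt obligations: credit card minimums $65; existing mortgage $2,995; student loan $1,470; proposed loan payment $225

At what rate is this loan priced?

Credit score 818 ≥ 608; Total monthly debts = (65 + 2,995 + 1,470 + 225) = 4,755. Debt-to-income = 4,755/13,250 = 35.9% — meets 38% limit
Loan-to-value = 9,400/9,500 = 98.9% — pass (110% max)
Row: 818 falls in 720+. Column: 98.9% falls in 97.01–104%. Rate = 7.7%.

7.7%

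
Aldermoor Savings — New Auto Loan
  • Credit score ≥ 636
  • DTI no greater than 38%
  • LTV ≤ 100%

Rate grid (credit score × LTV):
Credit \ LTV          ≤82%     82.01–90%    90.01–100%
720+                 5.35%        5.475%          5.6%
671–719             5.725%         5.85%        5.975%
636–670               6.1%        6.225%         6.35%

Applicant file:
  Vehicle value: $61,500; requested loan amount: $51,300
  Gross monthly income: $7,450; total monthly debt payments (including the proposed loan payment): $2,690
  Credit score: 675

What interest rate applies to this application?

Credit score 675 ≥ 636; Debt-to-income = 2,690/7,450 = 36.1% — meets 38% limit
LTV = 51,300/61,500 = 83.4% ≤ 100%
Row: 675 falls in 671–719. Column: 83.4% falls in 82.01–90%. Rate = 5.85%.

5.85%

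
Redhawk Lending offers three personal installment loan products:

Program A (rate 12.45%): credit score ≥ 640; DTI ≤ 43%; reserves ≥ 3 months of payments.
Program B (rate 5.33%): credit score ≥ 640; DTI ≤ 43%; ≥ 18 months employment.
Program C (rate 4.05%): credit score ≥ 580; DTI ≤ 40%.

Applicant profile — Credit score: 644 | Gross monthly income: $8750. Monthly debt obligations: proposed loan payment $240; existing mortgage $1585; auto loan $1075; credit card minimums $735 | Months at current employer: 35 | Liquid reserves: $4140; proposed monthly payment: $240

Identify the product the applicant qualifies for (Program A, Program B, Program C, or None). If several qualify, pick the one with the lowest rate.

Program B

Total debts = (240 + 1,585 + 1,075 + 735) = 3,635; DTI = 3,635/8,750 = 41.5%.
Reserves = 4,140/240 = 17.2 months.
Program A: score 644 ≥ 640; DTI 41.5% ≤ 43%; reserves 17.2 ≥ 3 mo → qualifies.
Program B: score 644 ≥ 640; DTI 41.5% ≤ 43%; employment 35 ≥ 18 mo → qualifies.
Program C: score 644 ≥ 580; DTI 41.5% > 40% → does not qualify.
Qualifying: Program A, Program B. Lowest rate is 5.33% → Program B.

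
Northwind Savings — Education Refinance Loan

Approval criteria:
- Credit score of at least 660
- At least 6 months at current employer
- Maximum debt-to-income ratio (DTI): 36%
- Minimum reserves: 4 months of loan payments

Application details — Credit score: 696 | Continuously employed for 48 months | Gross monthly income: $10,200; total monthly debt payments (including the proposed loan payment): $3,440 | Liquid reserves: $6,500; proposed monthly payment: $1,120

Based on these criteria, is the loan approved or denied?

Credit score 696 ≥ 660 (meets)
Employment 48 ≥ 6 months
Debt-to-income = 3,440/10,200 = 33.7% — meets 36% limit
Reserves = 6,500/1,120 = 5.8 months ≥ 4
All criteria satisfied.

Approved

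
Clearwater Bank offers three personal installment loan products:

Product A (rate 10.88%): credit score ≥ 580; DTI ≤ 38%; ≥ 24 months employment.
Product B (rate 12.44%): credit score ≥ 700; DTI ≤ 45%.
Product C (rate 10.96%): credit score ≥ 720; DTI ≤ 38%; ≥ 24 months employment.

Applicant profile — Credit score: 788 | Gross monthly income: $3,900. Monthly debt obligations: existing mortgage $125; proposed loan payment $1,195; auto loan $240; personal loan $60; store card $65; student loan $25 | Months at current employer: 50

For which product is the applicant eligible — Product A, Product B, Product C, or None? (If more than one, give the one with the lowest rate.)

Total debts = (125 + 1,195 + 240 + 60 + 65 + 25) = 1,710; DTI = 1,710/3,900 = 43.8%.
Product A: score 788 ≥ 580; DTI 43.8% > 38%; employment 50 ≥ 24 mo → does not qualify.
Product B: score 788 ≥ 700; DTI 43.8% ≤ 45% → qualifies.
Product C: score 788 ≥ 720; DTI 43.8% > 38%; employment 50 ≥ 24 mo → does not qualify.

Product B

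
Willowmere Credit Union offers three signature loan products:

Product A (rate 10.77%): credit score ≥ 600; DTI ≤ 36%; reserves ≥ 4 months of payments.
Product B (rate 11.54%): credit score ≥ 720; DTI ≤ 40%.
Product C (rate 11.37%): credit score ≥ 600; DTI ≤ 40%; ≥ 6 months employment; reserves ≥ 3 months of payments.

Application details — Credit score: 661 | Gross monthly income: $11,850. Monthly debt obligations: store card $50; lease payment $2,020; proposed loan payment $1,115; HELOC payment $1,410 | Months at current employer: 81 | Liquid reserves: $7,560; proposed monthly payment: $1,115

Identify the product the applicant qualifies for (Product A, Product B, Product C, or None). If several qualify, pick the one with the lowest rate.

Product C

Total debts = (50 + 2,020 + 1,115 + 1,410) = 4,595; DTI = 4,595/11,850 = 38.8%.
Reserves = 7,560/1,115 = 6.8 months.
Product A: score 661 ≥ 600; DTI 38.8% > 36%; reserves 6.8 ≥ 4 mo → does not qualify.
Product B: score 661 < 720; DTI 38.8% ≤ 40% → does not qualify.
Product C: score 661 ≥ 600; DTI 38.8% ≤ 40%; employment 81 ≥ 6 mo; reserves 6.8 ≥ 3 mo → qualifies.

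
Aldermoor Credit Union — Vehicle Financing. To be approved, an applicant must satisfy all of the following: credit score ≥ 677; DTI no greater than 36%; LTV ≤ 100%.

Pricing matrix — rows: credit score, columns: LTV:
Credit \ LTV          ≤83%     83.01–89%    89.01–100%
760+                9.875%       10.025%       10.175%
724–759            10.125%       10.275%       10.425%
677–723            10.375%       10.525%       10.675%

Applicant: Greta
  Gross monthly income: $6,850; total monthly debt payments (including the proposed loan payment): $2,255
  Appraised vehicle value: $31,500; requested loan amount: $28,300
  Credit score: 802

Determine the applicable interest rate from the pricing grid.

Credit score 802 ≥ 677; DTI: 2,255 ÷ 6,850 = 32.9%, within the 36% cap
LTV = 28,300/31,500 = 89.8% ≤ 100%
Row: 802 falls in 760+. Column: 89.8% falls in 89.01–100%. Rate = 10.175%.

10.175%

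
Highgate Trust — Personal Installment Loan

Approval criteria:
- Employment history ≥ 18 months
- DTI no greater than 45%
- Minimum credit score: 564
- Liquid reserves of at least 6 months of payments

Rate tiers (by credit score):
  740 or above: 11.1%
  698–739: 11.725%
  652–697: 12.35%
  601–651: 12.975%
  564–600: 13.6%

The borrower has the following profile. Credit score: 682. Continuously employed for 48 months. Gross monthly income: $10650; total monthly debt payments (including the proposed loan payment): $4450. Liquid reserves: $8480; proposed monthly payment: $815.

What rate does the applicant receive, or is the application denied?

Approved at 12.35%

Credit score 682 ≥ 564 (meets minimum)
Employment 48 ≥ 18 months
Debt-to-income = 4,450/10,650 = 41.8% — meets 45% limit
Reserves: 8,480 ÷ 815 = 10.4 months (meets 6-month minimum)
All requirements met. Score 682 falls in the 652–697 tier → 12.35%.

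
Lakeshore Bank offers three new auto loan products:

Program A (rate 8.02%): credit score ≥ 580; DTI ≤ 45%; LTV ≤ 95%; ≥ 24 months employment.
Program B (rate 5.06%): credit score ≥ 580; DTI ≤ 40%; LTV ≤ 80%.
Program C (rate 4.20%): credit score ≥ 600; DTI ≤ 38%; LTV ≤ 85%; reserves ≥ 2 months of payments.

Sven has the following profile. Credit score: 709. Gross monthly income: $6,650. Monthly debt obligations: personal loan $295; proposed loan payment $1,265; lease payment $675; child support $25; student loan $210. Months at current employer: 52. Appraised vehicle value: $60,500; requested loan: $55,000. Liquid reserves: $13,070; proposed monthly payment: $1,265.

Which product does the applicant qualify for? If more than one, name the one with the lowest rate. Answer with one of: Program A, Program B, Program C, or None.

Total debts = (295 + 1,265 + 675 + 25 + 210) = 2,470; DTI = 2,470/6,650 = 37.1%.
LTV = 55,000/60,500 = 90.9%.
Reserves = 13,070/1,265 = 10.3 months.
Program A: score 709 ≥ 580; DTI 37.1% ≤ 45%; LTV 90.9% ≤ 95%; employment 52 ≥ 24 mo → qualifies.
Program B: score 709 ≥ 580; DTI 37.1% ≤ 40%; LTV 90.9% > 80% → does not qualify.
Program C: score 709 ≥ 600; DTI 37.1% ≤ 38%; LTV 90.9% > 85%; reserves 10.3 ≥ 2 mo → does not qualify.

Program A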